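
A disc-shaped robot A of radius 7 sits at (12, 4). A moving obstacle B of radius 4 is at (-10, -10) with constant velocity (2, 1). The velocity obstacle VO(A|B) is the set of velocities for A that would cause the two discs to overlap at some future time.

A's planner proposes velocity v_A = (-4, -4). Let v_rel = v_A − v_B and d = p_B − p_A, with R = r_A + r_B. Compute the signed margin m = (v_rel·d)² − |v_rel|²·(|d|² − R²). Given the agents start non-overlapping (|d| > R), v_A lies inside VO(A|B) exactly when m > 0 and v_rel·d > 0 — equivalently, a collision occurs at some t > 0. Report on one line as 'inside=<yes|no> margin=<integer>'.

d = (-22, -14),  |d|² = 680;  R = 7+4 = 11,  c = 680−11² = 559
v_rel = (-6, -5),  |v_rel|² = 61;  v_rel·d = (-6)·(-22) + (-5)·(-14) = 202
61·t² − 404·t + 559 = 0  ⇒  m = 202² − 61·559 = 6705
m = 6705 > 0,  v_rel·d = 202 > 0  ⇒  inside

inside=yes margin=6705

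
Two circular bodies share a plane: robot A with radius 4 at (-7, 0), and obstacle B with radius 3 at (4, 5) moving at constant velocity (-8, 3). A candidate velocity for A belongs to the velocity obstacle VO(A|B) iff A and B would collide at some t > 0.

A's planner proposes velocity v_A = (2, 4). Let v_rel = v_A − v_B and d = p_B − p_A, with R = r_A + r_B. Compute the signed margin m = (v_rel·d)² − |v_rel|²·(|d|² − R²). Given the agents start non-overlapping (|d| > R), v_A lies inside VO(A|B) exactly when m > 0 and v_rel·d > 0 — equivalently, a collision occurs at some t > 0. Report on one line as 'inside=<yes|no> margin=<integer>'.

d = (11, 5),  |d|² = 146;  R = 4+3 = 7,  c = 146−7² = 97
v_rel = (10, 1),  |v_rel|² = 101;  v_rel·d = (10)·(11) + (1)·(5) = 115
101·t² − 230·t + 97 = 0  ⇒  m = 115² − 101·97 = 3428
m = 3428 > 0,  v_rel·d = 115 > 0  ⇒  inside

inside=yes margin=3428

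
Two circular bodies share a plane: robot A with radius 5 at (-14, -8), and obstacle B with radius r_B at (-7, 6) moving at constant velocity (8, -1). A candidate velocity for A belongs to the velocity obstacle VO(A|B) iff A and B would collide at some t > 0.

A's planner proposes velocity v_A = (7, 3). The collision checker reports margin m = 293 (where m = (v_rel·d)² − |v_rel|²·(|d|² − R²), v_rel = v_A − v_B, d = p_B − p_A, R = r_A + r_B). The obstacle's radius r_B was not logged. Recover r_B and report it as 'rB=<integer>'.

m = 293
d = (7, 14);  v_rel = (-1, 4),  |v_rel|² = 17
v_rel×d = (-1)·(14) − (4)·(7) = -42
since m = R²·17 − (-42)²:  R² = (1764 + 293) / 17 = 121
R = √121 = 11  ⇒  r_B = 11 − 5 = 6

rB=6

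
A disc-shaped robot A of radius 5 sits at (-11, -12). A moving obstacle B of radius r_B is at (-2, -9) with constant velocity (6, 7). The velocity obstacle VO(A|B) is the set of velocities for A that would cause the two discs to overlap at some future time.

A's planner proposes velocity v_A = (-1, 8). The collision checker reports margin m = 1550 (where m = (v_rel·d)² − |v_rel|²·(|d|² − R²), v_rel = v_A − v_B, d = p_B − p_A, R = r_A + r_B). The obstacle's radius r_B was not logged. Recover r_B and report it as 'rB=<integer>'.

m = 1550
d = (9, 3);  v_rel = (-7, 1),  |v_rel|² = 50
v_rel×d = (-7)·(3) − (1)·(9) = -30
since m = R²·50 − (-30)²:  R² = (900 + 1550) / 50 = 49
R = √49 = 7  ⇒  r_B = 7 − 5 = 2

rB=2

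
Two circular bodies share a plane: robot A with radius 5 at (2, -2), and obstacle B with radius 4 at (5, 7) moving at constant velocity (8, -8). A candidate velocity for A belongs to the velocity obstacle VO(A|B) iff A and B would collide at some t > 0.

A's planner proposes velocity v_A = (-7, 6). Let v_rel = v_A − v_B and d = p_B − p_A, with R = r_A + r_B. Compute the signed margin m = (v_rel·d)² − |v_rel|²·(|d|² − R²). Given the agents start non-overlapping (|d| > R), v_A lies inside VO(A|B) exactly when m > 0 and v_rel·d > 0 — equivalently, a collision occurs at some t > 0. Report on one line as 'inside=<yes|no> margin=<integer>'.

d = (3, 9),  |d|² = 90;  R = 5+4 = 9,  c = 90−9² = 9
v_rel = (-15, 14),  |v_rel|² = 421;  v_rel·d = (-15)·(3) + (14)·(9) = 81
421·t² − 162·t + 9 = 0  ⇒  m = 81² − 421·9 = 2772
m = 2772 > 0,  v_rel·d = 81 > 0  ⇒  inside

inside=yes margin=2772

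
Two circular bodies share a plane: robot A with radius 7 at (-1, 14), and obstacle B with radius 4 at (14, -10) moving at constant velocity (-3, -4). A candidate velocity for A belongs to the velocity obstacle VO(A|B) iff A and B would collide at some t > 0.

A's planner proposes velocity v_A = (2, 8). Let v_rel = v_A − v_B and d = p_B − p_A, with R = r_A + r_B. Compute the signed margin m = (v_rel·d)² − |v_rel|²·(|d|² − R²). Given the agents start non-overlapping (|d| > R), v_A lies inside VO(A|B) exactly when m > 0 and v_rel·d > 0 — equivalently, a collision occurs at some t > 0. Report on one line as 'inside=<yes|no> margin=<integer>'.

d = (15, -24),  |d|² = 801;  R = 7+4 = 11,  c = 801−11² = 680
v_rel = (5, 12),  |v_rel|² = 169;  v_rel·d = (5)·(15) + (12)·(-24) = -213
169·t² + 426·t + 680 = 0  ⇒  m = (-213)² − 169·680 = -69551
m = -69551 < 0,  v_rel·d = -213 < 0  ⇒  outside

inside=no margin=-69551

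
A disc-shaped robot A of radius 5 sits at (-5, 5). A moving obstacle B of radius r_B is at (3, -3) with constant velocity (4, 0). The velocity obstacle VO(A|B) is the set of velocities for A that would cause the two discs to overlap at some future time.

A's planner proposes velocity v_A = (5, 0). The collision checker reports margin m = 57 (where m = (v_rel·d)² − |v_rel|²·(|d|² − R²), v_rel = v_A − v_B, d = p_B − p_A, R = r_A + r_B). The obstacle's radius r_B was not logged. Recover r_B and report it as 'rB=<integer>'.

m = 57
d = (8, -8);  v_rel = (1, 0),  |v_rel|² = 1
v_rel×d = (1)·(-8) − (0)·(8) = -8
since m = R²·1 − (-8)²:  R² = (64 + 57) / 1 = 121
R = √121 = 11  ⇒  r_B = 11 − 5 = 6

rB=6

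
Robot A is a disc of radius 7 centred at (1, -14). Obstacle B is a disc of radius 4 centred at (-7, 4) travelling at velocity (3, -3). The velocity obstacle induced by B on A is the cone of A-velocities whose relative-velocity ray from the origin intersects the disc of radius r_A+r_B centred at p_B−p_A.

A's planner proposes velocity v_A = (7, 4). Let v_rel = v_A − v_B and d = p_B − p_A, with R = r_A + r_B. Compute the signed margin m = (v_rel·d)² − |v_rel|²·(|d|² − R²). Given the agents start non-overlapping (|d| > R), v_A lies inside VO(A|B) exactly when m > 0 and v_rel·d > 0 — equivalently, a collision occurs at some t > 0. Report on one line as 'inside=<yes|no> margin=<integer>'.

d = (-8, 18),  |d|² = 388;  R = 7+4 = 11,  c = 388−11² = 267
v_rel = (4, 7),  |v_rel|² = 65;  v_rel·d = (4)·(-8) + (7)·(18) = 94
65·t² − 188·t + 267 = 0  ⇒  m = 94² − 65·267 = -8519
m = -8519 < 0,  v_rel·d = 94 > 0  ⇒  outside

inside=no margin=-8519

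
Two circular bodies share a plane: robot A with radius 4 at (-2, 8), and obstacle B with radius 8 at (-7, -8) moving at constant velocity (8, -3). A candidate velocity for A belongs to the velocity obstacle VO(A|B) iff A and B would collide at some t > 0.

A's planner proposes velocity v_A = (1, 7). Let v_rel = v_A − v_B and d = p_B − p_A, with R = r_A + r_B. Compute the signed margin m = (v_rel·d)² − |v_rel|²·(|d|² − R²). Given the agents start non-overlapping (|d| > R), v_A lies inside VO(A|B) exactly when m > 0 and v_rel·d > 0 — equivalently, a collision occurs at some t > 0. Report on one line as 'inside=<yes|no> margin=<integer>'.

d = (-5, -16),  |d|² = 281;  R = 4+8 = 12,  c = 281−12² = 137
v_rel = (-7, 10),  |v_rel|² = 149;  v_rel·d = (-7)·(-5) + (10)·(-16) = -125
149·t² + 250·t + 137 = 0  ⇒  m = (-125)² − 149·137 = -4788
m = -4788 < 0,  v_rel·d = -125 < 0  ⇒  outside

inside=no margin=-4788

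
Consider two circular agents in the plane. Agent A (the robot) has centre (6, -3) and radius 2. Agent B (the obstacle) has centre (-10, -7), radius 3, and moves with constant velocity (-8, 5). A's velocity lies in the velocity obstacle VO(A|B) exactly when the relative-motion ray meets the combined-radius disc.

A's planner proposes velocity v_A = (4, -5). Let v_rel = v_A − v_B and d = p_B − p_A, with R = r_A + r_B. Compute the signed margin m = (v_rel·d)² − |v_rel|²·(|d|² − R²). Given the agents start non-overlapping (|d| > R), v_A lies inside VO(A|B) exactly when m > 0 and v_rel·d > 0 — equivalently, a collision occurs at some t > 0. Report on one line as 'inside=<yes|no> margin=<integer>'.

d = (-16, -4),  |d|² = 272;  R = 2+3 = 5,  c = 272−5² = 247
v_rel = (12, -10),  |v_rel|² = 244;  v_rel·d = (12)·(-16) + (-10)·(-4) = -152
244·t² + 304·t + 247 = 0  ⇒  m = (-152)² − 244·247 = -37164
m = -37164 < 0,  v_rel·d = -152 < 0  ⇒  outside

inside=no margin=-37164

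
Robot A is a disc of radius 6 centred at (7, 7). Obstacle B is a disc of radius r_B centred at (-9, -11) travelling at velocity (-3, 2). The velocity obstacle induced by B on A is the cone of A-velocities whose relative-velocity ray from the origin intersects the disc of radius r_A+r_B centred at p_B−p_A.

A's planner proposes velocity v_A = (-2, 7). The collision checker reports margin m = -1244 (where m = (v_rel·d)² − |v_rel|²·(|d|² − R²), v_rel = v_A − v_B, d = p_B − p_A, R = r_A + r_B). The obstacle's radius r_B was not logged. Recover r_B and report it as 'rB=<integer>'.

m = -1244
d = (-16, -18);  v_rel = (1, 5),  |v_rel|² = 26
v_rel×d = (1)·(-18) − (5)·(-16) = 62
since m = R²·26 − 62²:  R² = (3844 + -1244) / 26 = 100
R = √100 = 10  ⇒  r_B = 10 − 6 = 4

rB=4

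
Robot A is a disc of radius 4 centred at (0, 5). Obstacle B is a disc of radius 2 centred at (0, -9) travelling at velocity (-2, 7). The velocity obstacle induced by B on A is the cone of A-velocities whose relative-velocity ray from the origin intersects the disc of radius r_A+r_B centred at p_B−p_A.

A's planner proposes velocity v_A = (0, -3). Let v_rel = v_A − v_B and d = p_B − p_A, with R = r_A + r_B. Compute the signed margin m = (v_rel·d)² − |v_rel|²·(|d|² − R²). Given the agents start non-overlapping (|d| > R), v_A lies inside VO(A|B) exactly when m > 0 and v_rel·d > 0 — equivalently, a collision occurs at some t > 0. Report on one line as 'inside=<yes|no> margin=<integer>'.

d = (0, -14),  |d|² = 196;  R = 4+2 = 6,  c = 196−6² = 160
v_rel = (2, -10),  |v_rel|² = 104;  v_rel·d = (2)·(0) + (-10)·(-14) = 140
104·t² − 280·t + 160 = 0  ⇒  m = 140² − 104·160 = 2960
m = 2960 > 0,  v_rel·d = 140 > 0  ⇒  inside

inside=yes margin=2960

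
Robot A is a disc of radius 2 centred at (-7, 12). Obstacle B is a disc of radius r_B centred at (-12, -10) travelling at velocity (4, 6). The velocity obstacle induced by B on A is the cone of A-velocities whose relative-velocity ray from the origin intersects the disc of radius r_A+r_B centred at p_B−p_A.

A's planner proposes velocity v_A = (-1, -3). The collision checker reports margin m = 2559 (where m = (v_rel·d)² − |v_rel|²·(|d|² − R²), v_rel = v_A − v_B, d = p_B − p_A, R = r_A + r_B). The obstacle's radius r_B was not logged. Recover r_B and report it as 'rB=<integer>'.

m = 2559
d = (-5, -22);  v_rel = (-5, -9),  |v_rel|² = 106
v_rel×d = (-5)·(-22) − (-9)·(-5) = 65
since m = R²·106 − 65²:  R² = (4225 + 2559) / 106 = 64
R = √64 = 8  ⇒  r_B = 8 − 2 = 6

rB=6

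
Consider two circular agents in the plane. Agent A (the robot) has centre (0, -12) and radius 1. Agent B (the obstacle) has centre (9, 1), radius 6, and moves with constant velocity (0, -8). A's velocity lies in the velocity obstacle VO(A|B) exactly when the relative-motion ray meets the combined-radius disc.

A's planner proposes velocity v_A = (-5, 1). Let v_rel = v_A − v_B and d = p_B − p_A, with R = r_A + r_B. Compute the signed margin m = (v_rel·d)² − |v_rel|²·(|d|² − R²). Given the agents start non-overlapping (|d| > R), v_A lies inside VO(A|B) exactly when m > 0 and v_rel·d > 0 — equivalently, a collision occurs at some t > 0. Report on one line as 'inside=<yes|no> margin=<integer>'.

d = (9, 13),  |d|² = 250;  R = 1+6 = 7,  c = 250−7² = 201
v_rel = (-5, 9),  |v_rel|² = 106;  v_rel·d = (-5)·(9) + (9)·(13) = 72
106·t² − 144·t + 201 = 0  ⇒  m = 72² − 106·201 = -16122
m = -16122 < 0,  v_rel·d = 72 > 0  ⇒  outside

inside=no margin=-16122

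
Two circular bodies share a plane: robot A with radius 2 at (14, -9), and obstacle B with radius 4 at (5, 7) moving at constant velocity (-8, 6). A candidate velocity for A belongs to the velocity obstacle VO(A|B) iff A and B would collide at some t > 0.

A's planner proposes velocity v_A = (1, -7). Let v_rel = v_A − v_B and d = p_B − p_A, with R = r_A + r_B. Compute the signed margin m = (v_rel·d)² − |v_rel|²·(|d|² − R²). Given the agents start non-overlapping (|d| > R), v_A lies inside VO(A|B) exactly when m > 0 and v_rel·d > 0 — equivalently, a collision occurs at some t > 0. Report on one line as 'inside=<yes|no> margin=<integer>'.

d = (-9, 16),  |d|² = 337;  R = 2+4 = 6,  c = 337−6² = 301
v_rel = (9, -13),  |v_rel|² = 250;  v_rel·d = (9)·(-9) + (-13)·(16) = -289
250·t² + 578·t + 301 = 0  ⇒  m = (-289)² − 250·301 = 8271
m = 8271 > 0,  v_rel·d = -289 < 0  ⇒  outside

inside=no margin=8271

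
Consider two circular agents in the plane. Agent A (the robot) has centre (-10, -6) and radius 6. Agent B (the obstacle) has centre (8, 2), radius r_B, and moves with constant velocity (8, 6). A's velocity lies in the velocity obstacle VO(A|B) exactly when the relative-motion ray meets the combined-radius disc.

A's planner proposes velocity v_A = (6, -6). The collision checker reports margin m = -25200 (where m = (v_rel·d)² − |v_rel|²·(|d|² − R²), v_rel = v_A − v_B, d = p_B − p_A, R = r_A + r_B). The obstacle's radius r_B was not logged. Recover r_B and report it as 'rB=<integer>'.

m = -25200
d = (18, 8);  v_rel = (-2, -12),  |v_rel|² = 148
v_rel×d = (-2)·(8) − (-12)·(18) = 200
since m = R²·148 − 200²:  R² = (40000 + -25200) / 148 = 100
R = √100 = 10  ⇒  r_B = 10 − 6 = 4

rB=4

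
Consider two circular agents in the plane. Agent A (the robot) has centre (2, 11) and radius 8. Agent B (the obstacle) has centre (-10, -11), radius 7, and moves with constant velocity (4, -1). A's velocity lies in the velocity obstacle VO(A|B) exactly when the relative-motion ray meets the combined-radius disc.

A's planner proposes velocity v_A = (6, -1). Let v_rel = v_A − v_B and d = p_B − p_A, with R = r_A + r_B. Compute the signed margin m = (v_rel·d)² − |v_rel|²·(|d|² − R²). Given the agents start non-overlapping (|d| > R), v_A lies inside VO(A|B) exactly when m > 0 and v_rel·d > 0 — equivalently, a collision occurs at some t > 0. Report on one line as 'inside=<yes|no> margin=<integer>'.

d = (-12, -22),  |d|² = 628;  R = 8+7 = 15,  c = 628−15² = 403
v_rel = (2, 0),  |v_rel|² = 4;  v_rel·d = (2)·(-12) + (0)·(-22) = -24
4·t² + 48·t + 403 = 0  ⇒  m = (-24)² − 4·403 = -1036
m = -1036 < 0,  v_rel·d = -24 < 0  ⇒  outside

inside=no margin=-1036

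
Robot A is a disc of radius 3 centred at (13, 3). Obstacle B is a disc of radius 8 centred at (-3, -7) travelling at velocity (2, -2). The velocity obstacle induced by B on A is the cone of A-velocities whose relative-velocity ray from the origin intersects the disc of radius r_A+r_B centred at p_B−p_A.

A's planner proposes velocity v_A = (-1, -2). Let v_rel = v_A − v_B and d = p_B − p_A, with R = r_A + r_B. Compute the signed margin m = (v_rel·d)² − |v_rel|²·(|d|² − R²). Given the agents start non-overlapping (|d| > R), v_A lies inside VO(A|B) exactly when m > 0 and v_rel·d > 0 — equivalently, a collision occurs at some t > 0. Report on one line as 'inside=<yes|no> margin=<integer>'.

d = (-16, -10),  |d|² = 356;  R = 3+8 = 11,  c = 356−11² = 235
v_rel = (-3, 0),  |v_rel|² = 9;  v_rel·d = (-3)·(-16) + (0)·(-10) = 48
9·t² − 96·t + 235 = 0  ⇒  m = 48² − 9·235 = 189
m = 189 > 0,  v_rel·d = 48 > 0  ⇒  inside

inside=yes margin=189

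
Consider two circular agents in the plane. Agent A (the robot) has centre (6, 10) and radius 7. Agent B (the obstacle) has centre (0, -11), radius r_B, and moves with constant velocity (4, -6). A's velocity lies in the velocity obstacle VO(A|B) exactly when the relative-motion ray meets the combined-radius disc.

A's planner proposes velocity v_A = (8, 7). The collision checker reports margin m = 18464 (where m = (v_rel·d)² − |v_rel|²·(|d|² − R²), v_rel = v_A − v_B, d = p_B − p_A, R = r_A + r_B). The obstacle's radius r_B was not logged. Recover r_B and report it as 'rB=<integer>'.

m = 18464
d = (-6, -21);  v_rel = (4, 13),  |v_rel|² = 185
v_rel×d = (4)·(-21) − (13)·(-6) = -6
since m = R²·185 − (-6)²:  R² = (36 + 18464) / 185 = 100
R = √100 = 10  ⇒  r_B = 10 − 7 = 3

rB=3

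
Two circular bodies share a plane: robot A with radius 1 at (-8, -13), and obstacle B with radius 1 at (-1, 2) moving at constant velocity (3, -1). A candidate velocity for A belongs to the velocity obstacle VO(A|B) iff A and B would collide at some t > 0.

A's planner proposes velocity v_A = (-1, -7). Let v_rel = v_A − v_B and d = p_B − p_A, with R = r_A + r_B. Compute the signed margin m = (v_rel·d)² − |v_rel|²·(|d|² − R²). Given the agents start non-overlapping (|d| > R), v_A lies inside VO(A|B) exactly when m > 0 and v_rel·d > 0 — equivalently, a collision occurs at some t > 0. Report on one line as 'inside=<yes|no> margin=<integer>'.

d = (7, 15),  |d|² = 274;  R = 1+1 = 2,  c = 274−2² = 270
v_rel = (-4, -6),  |v_rel|² = 52;  v_rel·d = (-4)·(7) + (-6)·(15) = -118
52·t² + 236·t + 270 = 0  ⇒  m = (-118)² − 52·270 = -116
m = -116 < 0,  v_rel·d = -118 < 0  ⇒  outside

inside=no margin=-116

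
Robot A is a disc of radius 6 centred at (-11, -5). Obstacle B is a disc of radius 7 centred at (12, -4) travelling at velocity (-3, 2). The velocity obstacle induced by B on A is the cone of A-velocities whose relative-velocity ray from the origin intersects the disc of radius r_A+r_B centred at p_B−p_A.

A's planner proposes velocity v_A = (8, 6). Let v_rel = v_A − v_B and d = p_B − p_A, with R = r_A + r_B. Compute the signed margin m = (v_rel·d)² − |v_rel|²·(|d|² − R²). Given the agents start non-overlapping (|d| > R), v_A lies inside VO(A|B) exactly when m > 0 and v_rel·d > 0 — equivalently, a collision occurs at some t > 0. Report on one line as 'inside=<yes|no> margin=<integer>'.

d = (23, 1),  |d|² = 530;  R = 6+7 = 13,  c = 530−13² = 361
v_rel = (11, 4),  |v_rel|² = 137;  v_rel·d = (11)·(23) + (4)·(1) = 257
137·t² − 514·t + 361 = 0  ⇒  m = 257² − 137·361 = 16592
m = 16592 > 0,  v_rel·d = 257 > 0  ⇒  inside

inside=yes margin=16592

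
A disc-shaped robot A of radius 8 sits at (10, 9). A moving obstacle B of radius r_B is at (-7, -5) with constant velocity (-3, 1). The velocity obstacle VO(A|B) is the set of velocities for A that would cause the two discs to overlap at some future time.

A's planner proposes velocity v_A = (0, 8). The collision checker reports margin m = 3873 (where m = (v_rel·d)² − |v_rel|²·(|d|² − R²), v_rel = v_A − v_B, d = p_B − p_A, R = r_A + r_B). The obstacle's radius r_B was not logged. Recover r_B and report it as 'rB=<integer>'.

m = 3873
d = (-17, -14);  v_rel = (3, 7),  |v_rel|² = 58
v_rel×d = (3)·(-14) − (7)·(-17) = 77
since m = R²·58 − 77²:  R² = (5929 + 3873) / 58 = 169
R = √169 = 13  ⇒  r_B = 13 − 8 = 5

rB=5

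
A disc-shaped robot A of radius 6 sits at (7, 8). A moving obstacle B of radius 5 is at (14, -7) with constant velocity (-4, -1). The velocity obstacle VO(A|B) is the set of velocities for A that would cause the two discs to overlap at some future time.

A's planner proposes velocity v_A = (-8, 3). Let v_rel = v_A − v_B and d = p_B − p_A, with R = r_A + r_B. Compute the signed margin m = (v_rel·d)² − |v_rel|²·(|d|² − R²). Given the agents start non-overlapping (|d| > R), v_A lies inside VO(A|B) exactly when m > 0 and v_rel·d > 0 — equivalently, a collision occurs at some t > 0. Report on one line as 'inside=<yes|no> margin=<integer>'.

d = (7, -15),  |d|² = 274;  R = 6+5 = 11,  c = 274−11² = 153
v_rel = (-4, 4),  |v_rel|² = 32;  v_rel·d = (-4)·(7) + (4)·(-15) = -88
32·t² + 176·t + 153 = 0  ⇒  m = (-88)² − 32·153 = 2848
m = 2848 > 0,  v_rel·d = -88 < 0  ⇒  outside

inside=no margin=2848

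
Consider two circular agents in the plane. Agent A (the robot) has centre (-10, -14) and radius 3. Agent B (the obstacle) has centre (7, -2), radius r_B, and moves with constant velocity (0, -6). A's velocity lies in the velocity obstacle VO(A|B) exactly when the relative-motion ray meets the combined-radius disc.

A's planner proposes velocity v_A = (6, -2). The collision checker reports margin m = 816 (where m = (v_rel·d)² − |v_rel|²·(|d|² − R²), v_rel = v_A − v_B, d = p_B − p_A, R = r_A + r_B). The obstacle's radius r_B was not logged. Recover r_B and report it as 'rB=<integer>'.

m = 816
d = (17, 12);  v_rel = (6, 4),  |v_rel|² = 52
v_rel×d = (6)·(12) − (4)·(17) = 4
since m = R²·52 − 4²:  R² = (16 + 816) / 52 = 16
R = √16 = 4  ⇒  r_B = 4 − 3 = 1

rB=1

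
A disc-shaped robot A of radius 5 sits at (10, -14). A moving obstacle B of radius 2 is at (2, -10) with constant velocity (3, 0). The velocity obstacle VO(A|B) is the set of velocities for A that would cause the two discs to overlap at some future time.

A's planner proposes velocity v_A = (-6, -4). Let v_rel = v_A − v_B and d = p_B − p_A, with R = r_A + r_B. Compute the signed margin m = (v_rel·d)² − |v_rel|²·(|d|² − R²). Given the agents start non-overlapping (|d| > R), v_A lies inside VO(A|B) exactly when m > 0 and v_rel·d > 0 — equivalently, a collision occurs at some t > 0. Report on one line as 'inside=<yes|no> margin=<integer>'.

d = (-8, 4),  |d|² = 80;  R = 5+2 = 7,  c = 80−7² = 31
v_rel = (-9, -4),  |v_rel|² = 97;  v_rel·d = (-9)·(-8) + (-4)·(4) = 56
97·t² − 112·t + 31 = 0  ⇒  m = 56² − 97·31 = 129
m = 129 > 0,  v_rel·d = 56 > 0  ⇒  inside

inside=yes margin=129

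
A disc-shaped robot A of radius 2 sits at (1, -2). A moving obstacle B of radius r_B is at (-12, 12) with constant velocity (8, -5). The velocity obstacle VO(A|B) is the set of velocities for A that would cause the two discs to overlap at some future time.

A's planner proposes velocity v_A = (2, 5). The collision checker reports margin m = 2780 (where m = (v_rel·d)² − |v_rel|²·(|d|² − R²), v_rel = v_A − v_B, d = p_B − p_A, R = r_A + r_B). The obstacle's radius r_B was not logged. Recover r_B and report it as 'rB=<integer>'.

m = 2780
d = (-13, 14);  v_rel = (-6, 10),  |v_rel|² = 136
v_rel×d = (-6)·(14) − (10)·(-13) = 46
since m = R²·136 − 46²:  R² = (2116 + 2780) / 136 = 36
R = √36 = 6  ⇒  r_B = 6 − 2 = 4

rB=4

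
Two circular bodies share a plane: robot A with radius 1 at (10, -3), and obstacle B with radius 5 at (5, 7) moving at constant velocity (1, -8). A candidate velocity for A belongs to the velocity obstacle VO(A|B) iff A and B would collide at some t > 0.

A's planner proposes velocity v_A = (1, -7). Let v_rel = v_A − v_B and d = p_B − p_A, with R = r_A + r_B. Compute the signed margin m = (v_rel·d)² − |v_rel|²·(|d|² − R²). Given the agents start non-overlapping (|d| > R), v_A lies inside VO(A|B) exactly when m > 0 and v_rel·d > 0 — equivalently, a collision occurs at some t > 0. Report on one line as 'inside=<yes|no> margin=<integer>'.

d = (-5, 10),  |d|² = 125;  R = 1+5 = 6,  c = 125−6² = 89
v_rel = (0, 1),  |v_rel|² = 1;  v_rel·d = (0)·(-5) + (1)·(10) = 10
1·t² − 20·t + 89 = 0  ⇒  m = 10² − 1·89 = 11
m = 11 > 0,  v_rel·d = 10 > 0  ⇒  inside

inside=yes margin=11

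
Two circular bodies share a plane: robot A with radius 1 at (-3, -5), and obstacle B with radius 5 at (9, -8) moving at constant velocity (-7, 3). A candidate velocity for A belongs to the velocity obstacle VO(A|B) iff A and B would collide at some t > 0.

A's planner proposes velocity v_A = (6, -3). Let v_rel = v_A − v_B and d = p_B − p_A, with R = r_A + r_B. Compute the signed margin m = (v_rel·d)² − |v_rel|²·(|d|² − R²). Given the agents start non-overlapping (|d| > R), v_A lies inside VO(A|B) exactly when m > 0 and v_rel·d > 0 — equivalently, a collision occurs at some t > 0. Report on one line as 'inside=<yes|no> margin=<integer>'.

d = (12, -3),  |d|² = 153;  R = 1+5 = 6,  c = 153−6² = 117
v_rel = (13, -6),  |v_rel|² = 205;  v_rel·d = (13)·(12) + (-6)·(-3) = 174
205·t² − 348·t + 117 = 0  ⇒  m = 174² − 205·117 = 6291
m = 6291 > 0,  v_rel·d = 174 > 0  ⇒  inside

inside=yes margin=6291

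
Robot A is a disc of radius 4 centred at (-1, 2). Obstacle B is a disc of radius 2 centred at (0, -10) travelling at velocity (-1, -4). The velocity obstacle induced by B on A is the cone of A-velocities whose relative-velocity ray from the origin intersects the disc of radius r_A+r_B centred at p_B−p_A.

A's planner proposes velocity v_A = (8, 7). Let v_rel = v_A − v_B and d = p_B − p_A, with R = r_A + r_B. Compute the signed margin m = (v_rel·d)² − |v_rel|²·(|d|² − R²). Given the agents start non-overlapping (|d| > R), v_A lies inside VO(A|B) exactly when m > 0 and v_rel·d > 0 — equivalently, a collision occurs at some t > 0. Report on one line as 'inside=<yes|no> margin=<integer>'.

d = (1, -12),  |d|² = 145;  R = 4+2 = 6,  c = 145−6² = 109
v_rel = (9, 11),  |v_rel|² = 202;  v_rel·d = (9)·(1) + (11)·(-12) = -123
202·t² + 246·t + 109 = 0  ⇒  m = (-123)² − 202·109 = -6889
m = -6889 < 0,  v_rel·d = -123 < 0  ⇒  outside

inside=no margin=-6889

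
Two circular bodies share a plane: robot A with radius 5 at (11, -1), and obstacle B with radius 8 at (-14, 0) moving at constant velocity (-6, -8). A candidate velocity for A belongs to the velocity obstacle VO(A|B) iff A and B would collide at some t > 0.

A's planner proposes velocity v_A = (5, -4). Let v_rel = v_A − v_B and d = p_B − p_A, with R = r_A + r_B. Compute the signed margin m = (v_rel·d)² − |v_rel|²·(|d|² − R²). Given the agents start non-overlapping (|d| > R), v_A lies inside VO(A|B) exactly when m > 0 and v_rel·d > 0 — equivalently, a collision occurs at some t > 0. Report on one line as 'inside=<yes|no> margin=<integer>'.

d = (-25, 1),  |d|² = 626;  R = 5+8 = 13,  c = 626−13² = 457
v_rel = (11, 4),  |v_rel|² = 137;  v_rel·d = (11)·(-25) + (4)·(1) = -271
137·t² + 542·t + 457 = 0  ⇒  m = (-271)² − 137·457 = 10832
m = 10832 > 0,  v_rel·d = -271 < 0  ⇒  outside

inside=no margin=10832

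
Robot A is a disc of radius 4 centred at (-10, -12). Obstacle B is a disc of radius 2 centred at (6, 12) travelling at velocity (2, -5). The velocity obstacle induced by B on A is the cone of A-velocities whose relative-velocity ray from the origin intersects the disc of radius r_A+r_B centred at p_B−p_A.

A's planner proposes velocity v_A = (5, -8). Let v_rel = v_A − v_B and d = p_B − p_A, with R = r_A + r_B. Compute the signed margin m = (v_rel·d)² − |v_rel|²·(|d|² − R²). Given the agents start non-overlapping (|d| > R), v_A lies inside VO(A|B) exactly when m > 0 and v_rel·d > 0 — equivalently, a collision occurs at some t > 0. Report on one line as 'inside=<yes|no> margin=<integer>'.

d = (16, 24),  |d|² = 832;  R = 4+2 = 6,  c = 832−6² = 796
v_rel = (3, -3),  |v_rel|² = 18;  v_rel·d = (3)·(16) + (-3)·(24) = -24
18·t² + 48·t + 796 = 0  ⇒  m = (-24)² − 18·796 = -13752
m = -13752 < 0,  v_rel·d = -24 < 0  ⇒  outside

inside=no margin=-13752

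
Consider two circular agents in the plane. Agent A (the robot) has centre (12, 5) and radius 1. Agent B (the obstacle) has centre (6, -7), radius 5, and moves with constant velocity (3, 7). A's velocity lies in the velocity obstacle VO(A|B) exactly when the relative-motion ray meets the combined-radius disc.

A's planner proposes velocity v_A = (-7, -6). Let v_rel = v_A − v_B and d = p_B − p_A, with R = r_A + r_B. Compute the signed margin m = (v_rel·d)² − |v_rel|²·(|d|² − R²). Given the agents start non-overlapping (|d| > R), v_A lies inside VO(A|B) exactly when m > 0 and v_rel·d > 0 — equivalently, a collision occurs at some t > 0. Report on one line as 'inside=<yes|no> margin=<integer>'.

d = (-6, -12),  |d|² = 180;  R = 1+5 = 6,  c = 180−6² = 144
v_rel = (-10, -13),  |v_rel|² = 269;  v_rel·d = (-10)·(-6) + (-13)·(-12) = 216
269·t² − 432·t + 144 = 0  ⇒  m = 216² − 269·144 = 7920
m = 7920 > 0,  v_rel·d = 216 > 0  ⇒  inside

inside=yes margin=7920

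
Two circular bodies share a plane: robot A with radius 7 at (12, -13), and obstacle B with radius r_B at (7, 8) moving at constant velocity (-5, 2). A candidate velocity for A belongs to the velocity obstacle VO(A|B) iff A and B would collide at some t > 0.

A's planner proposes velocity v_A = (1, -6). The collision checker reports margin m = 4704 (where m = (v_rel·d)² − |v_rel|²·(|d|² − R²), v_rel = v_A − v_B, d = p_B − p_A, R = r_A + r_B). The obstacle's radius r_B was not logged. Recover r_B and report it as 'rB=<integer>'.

m = 4704
d = (-5, 21);  v_rel = (6, -8),  |v_rel|² = 100
v_rel×d = (6)·(21) − (-8)·(-5) = 86
since m = R²·100 − 86²:  R² = (7396 + 4704) / 100 = 121
R = √121 = 11  ⇒  r_B = 11 − 7 = 4

rB=4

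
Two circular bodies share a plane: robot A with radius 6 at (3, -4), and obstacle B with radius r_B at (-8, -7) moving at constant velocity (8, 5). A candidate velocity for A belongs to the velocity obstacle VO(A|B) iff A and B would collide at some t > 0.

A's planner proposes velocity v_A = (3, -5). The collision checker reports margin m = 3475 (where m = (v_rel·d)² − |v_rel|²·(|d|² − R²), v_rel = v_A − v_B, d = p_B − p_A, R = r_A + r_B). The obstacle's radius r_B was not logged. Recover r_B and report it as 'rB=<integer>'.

m = 3475
d = (-11, -3);  v_rel = (-5, -10),  |v_rel|² = 125
v_rel×d = (-5)·(-3) − (-10)·(-11) = -95
since m = R²·125 − (-95)²:  R² = (9025 + 3475) / 125 = 100
R = √100 = 10  ⇒  r_B = 10 − 6 = 4

rB=4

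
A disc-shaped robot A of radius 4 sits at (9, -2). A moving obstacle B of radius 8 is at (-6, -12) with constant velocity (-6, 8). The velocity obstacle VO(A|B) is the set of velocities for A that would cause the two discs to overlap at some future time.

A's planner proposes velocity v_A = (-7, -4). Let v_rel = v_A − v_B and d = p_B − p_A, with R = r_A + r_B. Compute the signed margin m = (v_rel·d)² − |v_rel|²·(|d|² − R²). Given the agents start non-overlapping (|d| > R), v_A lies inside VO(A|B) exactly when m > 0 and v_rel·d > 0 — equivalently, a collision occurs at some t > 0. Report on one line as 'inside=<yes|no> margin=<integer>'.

d = (-15, -10),  |d|² = 325;  R = 4+8 = 12,  c = 325−12² = 181
v_rel = (-1, -12),  |v_rel|² = 145;  v_rel·d = (-1)·(-15) + (-12)·(-10) = 135
145·t² − 270·t + 181 = 0  ⇒  m = 135² − 145·181 = -8020
m = -8020 < 0,  v_rel·d = 135 > 0  ⇒  outside

inside=no margin=-8020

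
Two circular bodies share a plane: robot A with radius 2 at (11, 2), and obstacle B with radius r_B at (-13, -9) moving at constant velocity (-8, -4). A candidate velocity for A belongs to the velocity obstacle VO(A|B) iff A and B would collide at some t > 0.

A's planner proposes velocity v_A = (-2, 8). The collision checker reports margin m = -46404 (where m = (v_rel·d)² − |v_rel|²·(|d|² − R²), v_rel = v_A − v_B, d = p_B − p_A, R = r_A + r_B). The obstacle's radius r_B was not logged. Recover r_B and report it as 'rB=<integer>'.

m = -46404
d = (-24, -11);  v_rel = (6, 12),  |v_rel|² = 180
v_rel×d = (6)·(-11) − (12)·(-24) = 222
since m = R²·180 − 222²:  R² = (49284 + -46404) / 180 = 16
R = √16 = 4  ⇒  r_B = 4 − 2 = 2

rB=2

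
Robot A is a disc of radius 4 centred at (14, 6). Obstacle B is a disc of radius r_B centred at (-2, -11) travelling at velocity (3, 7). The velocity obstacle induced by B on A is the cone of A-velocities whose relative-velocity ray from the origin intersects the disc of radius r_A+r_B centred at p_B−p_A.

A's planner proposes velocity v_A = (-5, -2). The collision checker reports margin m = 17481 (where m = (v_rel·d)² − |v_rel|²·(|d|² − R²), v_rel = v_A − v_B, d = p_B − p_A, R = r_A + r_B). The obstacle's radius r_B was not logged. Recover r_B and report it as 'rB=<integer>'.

m = 17481
d = (-16, -17);  v_rel = (-8, -9),  |v_rel|² = 145
v_rel×d = (-8)·(-17) − (-9)·(-16) = -8
since m = R²·145 − (-8)²:  R² = (64 + 17481) / 145 = 121
R = √121 = 11  ⇒  r_B = 11 − 4 = 7

rB=7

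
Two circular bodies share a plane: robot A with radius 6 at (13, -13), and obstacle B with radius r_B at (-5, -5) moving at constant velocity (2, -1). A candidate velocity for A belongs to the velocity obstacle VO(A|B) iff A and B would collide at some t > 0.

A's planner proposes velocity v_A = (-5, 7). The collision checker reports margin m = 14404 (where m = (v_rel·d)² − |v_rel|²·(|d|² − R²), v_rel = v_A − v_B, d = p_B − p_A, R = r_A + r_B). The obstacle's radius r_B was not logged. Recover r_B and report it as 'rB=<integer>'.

m = 14404
d = (-18, 8);  v_rel = (-7, 8),  |v_rel|² = 113
v_rel×d = (-7)·(8) − (8)·(-18) = 88
since m = R²·113 − 88²:  R² = (7744 + 14404) / 113 = 196
R = √196 = 14  ⇒  r_B = 14 − 6 = 8

rB=8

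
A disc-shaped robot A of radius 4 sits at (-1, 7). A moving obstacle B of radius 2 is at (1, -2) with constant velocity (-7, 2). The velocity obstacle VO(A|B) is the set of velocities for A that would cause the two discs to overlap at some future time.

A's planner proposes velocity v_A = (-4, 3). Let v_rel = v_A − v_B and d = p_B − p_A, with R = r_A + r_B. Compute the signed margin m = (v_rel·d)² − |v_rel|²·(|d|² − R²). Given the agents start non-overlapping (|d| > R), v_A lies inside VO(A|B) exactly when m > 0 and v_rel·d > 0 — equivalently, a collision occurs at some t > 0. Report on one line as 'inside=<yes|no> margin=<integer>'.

d = (2, -9),  |d|² = 85;  R = 4+2 = 6,  c = 85−6² = 49
v_rel = (3, 1),  |v_rel|² = 10;  v_rel·d = (3)·(2) + (1)·(-9) = -3
10·t² + 6·t + 49 = 0  ⇒  m = (-3)² − 10·49 = -481
m = -481 < 0,  v_rel·d = -3 < 0  ⇒  outside

inside=no margin=-481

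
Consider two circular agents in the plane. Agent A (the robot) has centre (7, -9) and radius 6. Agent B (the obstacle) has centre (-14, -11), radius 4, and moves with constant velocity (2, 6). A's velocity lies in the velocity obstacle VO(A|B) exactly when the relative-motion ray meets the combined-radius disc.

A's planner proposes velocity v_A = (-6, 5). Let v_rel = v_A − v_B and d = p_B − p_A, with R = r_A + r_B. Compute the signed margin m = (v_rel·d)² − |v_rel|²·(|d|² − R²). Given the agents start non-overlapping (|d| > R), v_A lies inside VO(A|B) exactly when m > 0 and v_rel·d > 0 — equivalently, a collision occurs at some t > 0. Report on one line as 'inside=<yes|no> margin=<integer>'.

d = (-21, -2),  |d|² = 445;  R = 6+4 = 10,  c = 445−10² = 345
v_rel = (-8, -1),  |v_rel|² = 65;  v_rel·d = (-8)·(-21) + (-1)·(-2) = 170
65·t² − 340·t + 345 = 0  ⇒  m = 170² − 65·345 = 6475
m = 6475 > 0,  v_rel·d = 170 > 0  ⇒  inside

inside=yes margin=6475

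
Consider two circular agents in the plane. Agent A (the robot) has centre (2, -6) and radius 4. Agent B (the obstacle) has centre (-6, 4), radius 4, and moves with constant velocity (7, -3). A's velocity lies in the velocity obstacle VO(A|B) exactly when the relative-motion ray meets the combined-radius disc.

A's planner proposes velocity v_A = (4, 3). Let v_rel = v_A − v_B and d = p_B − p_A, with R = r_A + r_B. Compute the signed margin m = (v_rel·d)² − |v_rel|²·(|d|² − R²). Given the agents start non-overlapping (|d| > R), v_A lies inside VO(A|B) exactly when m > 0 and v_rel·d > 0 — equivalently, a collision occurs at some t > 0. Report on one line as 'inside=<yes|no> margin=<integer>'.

d = (-8, 10),  |d|² = 164;  R = 4+4 = 8,  c = 164−8² = 100
v_rel = (-3, 6),  |v_rel|² = 45;  v_rel·d = (-3)·(-8) + (6)·(10) = 84
45·t² − 168·t + 100 = 0  ⇒  m = 84² − 45·100 = 2556
m = 2556 > 0,  v_rel·d = 84 > 0  ⇒  inside

inside=yes margin=2556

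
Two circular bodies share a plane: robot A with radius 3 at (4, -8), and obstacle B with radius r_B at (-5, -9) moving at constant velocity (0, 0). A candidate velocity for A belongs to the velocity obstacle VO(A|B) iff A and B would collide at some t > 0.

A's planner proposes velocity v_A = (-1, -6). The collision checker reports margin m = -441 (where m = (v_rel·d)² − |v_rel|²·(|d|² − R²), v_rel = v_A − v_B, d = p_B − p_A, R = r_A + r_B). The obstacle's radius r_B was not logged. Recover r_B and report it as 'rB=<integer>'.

m = -441
d = (-9, -1);  v_rel = (-1, -6),  |v_rel|² = 37
v_rel×d = (-1)·(-1) − (-6)·(-9) = -53
since m = R²·37 − (-53)²:  R² = (2809 + -441) / 37 = 64
R = √64 = 8  ⇒  r_B = 8 − 3 = 5

rB=5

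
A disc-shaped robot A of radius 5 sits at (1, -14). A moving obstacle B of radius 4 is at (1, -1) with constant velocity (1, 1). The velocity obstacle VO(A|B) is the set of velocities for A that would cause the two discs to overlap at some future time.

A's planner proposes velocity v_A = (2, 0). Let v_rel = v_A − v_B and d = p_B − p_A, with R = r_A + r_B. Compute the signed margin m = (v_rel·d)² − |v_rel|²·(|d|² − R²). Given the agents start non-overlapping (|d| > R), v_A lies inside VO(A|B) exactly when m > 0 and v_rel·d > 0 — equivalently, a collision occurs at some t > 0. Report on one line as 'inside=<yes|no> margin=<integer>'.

d = (0, 13),  |d|² = 169;  R = 5+4 = 9,  c = 169−9² = 88
v_rel = (1, -1),  |v_rel|² = 2;  v_rel·d = (1)·(0) + (-1)·(13) = -13
2·t² + 26·t + 88 = 0  ⇒  m = (-13)² − 2·88 = -7
m = -7 < 0,  v_rel·d = -13 < 0  ⇒  outside

inside=no margin=-7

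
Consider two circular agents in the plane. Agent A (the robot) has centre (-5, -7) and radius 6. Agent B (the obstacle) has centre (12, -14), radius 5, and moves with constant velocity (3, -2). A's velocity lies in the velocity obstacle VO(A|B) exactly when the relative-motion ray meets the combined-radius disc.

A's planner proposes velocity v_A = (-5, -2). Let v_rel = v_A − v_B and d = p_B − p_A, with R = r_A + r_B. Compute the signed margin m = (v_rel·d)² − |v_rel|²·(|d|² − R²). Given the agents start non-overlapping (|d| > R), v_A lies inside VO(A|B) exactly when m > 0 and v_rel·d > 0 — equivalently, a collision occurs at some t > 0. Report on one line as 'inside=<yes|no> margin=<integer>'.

d = (17, -7),  |d|² = 338;  R = 6+5 = 11,  c = 338−11² = 217
v_rel = (-8, 0),  |v_rel|² = 64;  v_rel·d = (-8)·(17) + (0)·(-7) = -136
64·t² + 272·t + 217 = 0  ⇒  m = (-136)² − 64·217 = 4608
m = 4608 > 0,  v_rel·d = -136 < 0  ⇒  outside

inside=no margin=4608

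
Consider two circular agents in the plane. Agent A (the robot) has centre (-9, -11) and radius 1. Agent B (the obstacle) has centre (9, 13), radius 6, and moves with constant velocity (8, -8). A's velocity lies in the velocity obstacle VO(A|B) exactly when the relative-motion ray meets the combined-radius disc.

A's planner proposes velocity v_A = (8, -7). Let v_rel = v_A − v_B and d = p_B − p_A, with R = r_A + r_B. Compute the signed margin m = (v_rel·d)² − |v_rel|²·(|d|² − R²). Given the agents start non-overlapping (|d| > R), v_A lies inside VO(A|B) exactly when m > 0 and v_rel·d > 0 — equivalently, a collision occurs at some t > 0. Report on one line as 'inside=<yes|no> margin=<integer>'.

d = (18, 24),  |d|² = 900;  R = 1+6 = 7,  c = 900−7² = 851
v_rel = (0, 1),  |v_rel|² = 1;  v_rel·d = (0)·(18) + (1)·(24) = 24
1·t² − 48·t + 851 = 0  ⇒  m = 24² − 1·851 = -275
m = -275 < 0,  v_rel·d = 24 > 0  ⇒  outside

inside=no margin=-275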